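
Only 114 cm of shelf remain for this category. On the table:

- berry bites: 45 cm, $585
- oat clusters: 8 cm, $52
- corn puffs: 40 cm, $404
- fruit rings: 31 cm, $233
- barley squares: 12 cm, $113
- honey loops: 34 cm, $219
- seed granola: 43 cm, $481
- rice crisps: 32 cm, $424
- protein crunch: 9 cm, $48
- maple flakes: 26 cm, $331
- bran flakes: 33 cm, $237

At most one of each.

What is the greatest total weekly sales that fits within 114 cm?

1397

Ranking by ratio (weekly sales/cm): rice crisps 13.25, berry bites 13.00, maple flakes 12.73, seed granola 11.19.
Filling by ratio: berry bites + oat clusters + rice crisps + maple flakes for 1392, with 3 cm left unused.
Replace oat clusters and rice crisps with seed granola: the trade gains 5 net, giving 1397 at 114 cm.
Next best is berry bites + oat clusters + rice crisps + maple flakes at 1392 (111 cm) — short by 5.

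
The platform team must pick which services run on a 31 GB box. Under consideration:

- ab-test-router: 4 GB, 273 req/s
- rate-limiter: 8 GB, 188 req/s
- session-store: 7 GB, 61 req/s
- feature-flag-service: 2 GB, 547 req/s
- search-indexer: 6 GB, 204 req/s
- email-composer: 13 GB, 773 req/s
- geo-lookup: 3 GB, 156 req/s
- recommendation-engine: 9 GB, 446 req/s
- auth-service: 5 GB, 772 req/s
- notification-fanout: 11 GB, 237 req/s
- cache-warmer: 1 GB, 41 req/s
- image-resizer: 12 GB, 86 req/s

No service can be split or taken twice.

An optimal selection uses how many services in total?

Best achievable throughput is 2610.
One optimal bundle: ab-test-router + feature-flag-service + search-indexer + email-composer + auth-service + cache-warmer (31 GB).
All optima have 6 services.

6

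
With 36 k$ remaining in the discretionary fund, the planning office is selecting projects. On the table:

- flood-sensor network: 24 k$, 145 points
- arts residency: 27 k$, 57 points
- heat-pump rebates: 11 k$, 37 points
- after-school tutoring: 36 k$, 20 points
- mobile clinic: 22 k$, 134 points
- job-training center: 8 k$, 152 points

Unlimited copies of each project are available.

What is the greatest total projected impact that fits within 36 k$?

608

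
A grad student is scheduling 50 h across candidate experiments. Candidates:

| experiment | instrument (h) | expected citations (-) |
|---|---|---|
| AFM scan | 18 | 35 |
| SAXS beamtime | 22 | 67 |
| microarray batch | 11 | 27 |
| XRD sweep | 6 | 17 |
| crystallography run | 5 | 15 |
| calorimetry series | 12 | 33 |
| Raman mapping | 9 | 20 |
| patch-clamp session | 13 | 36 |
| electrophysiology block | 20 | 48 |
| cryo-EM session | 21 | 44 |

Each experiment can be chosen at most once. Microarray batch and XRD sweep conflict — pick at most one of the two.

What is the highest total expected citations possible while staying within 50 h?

142

Greedy by ratio would take SAXS beamtime + XRD sweep + crystallography run + patch-clamp session: 46 h used, total 135.
Dropping XRD sweep and patch-clamp session frees 19 h; slotting in microarray batch + calorimetry series (23 h) lifts the total to 142 at 50 h.
Next best is SAXS beamtime + XRD sweep + Raman mapping + patch-clamp session at 140 (50 h) — short by 2.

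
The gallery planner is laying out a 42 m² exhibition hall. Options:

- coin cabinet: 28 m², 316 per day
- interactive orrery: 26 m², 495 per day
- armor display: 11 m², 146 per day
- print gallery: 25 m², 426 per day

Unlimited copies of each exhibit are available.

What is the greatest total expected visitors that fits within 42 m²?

The ratio ordering already packs tightly: interactive orrery + armor display, 37 m², 641.
Every other selection either busts 42 m² or fails to beat 641.

641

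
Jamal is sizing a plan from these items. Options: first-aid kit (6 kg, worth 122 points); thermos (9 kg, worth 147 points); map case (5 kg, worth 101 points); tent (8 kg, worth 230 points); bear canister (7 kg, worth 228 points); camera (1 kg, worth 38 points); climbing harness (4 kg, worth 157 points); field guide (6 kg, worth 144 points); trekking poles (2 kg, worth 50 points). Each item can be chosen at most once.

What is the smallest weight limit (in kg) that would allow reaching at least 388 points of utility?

Need the lightest bundle worth ≥ 388.
Taking bear canister + camera + climbing harness gives 423 (≥ 388) for 12 kg.
No combination under 12 kg hits 388.

12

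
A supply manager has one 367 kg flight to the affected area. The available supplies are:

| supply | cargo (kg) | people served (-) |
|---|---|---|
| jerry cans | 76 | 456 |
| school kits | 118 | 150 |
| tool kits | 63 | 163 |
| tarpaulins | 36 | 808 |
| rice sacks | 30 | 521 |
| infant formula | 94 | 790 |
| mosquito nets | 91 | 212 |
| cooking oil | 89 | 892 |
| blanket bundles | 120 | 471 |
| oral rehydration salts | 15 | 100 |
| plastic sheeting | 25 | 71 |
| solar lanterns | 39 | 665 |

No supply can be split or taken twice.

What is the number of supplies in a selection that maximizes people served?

Optimal total is 4132.
For example jerry cans + tarpaulins + rice sacks + infant formula + cooking oil + solar lanterns achieves it, using 364 kg.
Every optimal selection uses 6 supplies.

6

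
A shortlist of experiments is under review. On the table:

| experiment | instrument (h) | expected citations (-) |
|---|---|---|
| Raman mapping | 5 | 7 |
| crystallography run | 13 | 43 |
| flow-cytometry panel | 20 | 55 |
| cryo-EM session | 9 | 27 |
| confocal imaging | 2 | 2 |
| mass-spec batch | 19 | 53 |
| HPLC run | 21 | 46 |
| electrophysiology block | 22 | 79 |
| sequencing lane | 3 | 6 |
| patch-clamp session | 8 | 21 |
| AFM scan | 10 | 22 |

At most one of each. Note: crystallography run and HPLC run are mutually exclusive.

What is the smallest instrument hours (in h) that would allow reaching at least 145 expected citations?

44

Minimise h subject to total expected citations ≥ 145.
crystallography run + cryo-EM session + electrophysiology block: 149 expected citations at 44 h.
Below 44 h the best achievable stays under 145.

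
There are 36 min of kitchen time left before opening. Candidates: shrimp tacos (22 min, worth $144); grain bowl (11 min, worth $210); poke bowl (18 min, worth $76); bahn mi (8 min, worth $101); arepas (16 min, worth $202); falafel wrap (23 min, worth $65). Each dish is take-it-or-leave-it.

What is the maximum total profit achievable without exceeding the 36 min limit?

Ranking by ratio (profit/min): grain bowl 19.09, bahn mi 12.62, arepas 12.62.
Grain bowl + bahn mi + arepas uses 35 of the 36 min and totals 513.

513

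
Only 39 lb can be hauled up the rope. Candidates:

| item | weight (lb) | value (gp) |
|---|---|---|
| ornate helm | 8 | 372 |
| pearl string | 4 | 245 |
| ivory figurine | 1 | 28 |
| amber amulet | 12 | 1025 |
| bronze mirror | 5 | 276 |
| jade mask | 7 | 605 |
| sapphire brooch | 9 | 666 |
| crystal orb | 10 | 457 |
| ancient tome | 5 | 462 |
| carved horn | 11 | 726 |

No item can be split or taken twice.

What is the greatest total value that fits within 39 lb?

Ranking by ratio (value/lb): ancient tome 92.40, jade mask 86.43, amber amulet 85.42, sapphire brooch 74.00.
Greedy by ratio would take pearl string + ivory figurine + amber amulet + jade mask + sapphire brooch + ancient tome: 38 lb used, total 3031.
The 10 lb tied up in ivory figurine and sapphire brooch is better spent on carved horn — total rises to 3063 (39 lb).
That's the maximum — no swap from here does better than 3063.

3063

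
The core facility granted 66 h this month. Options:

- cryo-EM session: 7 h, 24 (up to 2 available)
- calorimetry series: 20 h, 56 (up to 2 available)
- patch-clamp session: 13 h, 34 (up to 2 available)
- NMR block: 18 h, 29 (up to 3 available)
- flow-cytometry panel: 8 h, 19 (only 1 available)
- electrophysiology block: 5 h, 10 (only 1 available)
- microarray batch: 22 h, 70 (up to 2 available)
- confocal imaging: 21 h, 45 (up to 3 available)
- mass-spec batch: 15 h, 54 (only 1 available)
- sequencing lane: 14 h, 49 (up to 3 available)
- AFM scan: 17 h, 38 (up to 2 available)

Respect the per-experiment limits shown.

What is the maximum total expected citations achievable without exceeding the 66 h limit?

225

The ratio ordering already packs tightly: cryo-EM session + mass-spec batch + 3×sequencing lane, 64 h, 225.
Nothing else within 66 h beats 225.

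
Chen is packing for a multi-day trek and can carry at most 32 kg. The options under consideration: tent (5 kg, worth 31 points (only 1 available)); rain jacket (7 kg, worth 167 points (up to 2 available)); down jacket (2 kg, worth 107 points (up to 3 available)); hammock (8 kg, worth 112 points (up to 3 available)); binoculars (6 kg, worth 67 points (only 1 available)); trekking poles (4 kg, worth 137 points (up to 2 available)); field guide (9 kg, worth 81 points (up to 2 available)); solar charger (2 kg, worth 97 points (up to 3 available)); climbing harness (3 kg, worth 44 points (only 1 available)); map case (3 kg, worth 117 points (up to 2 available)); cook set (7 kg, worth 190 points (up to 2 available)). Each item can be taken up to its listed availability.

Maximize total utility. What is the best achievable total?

By utility per kg: down jacket 53.50, solar charger 48.50, map case 39.00 lead.
Filling by ratio: 3×down jacket + 2×trekking poles + 3×solar charger + climbing harness + 2×map case for 1164, with 3 kg left unused.
Dropping 2×trekking poles and climbing harness frees 11 kg; slotting in 2×cook set (14 kg) lifts the total to 1226 at 32 kg.

1226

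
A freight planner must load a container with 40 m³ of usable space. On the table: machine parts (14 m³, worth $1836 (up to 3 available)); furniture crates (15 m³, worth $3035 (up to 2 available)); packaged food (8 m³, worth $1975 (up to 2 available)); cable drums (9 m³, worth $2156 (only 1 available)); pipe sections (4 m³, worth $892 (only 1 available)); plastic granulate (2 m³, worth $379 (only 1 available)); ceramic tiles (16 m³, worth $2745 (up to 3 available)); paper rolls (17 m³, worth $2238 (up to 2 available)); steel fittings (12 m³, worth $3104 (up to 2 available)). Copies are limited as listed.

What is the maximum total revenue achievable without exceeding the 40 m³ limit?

10158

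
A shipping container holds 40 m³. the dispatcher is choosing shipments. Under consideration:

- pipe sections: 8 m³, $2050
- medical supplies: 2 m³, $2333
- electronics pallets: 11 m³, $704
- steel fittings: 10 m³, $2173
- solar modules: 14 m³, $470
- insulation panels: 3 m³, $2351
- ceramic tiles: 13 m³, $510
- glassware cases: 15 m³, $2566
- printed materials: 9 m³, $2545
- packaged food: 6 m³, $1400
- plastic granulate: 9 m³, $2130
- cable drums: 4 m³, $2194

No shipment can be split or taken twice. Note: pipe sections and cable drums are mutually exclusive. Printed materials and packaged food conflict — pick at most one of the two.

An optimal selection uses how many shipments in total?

Best achievable revenue is 13726.
One optimal bundle: medical supplies + steel fittings + insulation panels + printed materials + plastic granulate + cable drums (37 m³).
Any selection reaching 13726 contains exactly 6 shipments.

6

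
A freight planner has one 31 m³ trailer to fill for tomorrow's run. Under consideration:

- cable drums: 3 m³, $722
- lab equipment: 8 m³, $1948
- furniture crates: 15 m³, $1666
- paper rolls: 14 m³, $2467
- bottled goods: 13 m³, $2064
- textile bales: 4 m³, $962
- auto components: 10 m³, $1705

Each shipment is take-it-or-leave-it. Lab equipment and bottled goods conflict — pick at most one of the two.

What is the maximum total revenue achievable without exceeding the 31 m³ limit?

6099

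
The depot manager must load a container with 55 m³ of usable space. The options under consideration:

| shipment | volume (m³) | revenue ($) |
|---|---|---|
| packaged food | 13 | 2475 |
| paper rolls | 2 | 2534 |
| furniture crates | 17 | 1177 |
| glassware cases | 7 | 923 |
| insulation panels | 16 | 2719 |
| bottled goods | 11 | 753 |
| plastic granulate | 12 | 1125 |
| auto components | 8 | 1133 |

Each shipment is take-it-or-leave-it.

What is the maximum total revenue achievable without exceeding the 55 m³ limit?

9986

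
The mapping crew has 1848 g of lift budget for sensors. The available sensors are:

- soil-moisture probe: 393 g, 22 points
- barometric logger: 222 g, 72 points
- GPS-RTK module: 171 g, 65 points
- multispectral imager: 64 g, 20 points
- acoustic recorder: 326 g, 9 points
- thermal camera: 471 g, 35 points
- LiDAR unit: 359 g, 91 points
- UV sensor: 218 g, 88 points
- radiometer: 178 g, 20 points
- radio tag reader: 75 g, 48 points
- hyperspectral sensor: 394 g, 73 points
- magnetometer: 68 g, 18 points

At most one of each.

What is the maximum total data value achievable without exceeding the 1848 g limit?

The ratio ordering already packs tightly: barometric logger + GPS-RTK module + multispectral imager + LiDAR unit + UV sensor + radiometer + radio tag reader + hyperspectral sensor + magnetometer, 1749 g, 495.
No other feasible combination exceeds 495.

495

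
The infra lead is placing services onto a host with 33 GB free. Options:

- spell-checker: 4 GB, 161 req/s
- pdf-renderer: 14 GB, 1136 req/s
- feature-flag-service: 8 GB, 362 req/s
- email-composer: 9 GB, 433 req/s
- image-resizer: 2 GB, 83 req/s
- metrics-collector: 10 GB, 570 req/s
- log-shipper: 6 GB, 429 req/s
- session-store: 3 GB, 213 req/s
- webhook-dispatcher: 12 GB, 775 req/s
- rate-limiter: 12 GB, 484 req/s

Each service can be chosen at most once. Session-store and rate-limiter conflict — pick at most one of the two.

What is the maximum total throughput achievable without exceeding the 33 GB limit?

Best packing: pdf-renderer + metrics-collector + log-shipper + session-store — 33 GB, 2348 total.

2348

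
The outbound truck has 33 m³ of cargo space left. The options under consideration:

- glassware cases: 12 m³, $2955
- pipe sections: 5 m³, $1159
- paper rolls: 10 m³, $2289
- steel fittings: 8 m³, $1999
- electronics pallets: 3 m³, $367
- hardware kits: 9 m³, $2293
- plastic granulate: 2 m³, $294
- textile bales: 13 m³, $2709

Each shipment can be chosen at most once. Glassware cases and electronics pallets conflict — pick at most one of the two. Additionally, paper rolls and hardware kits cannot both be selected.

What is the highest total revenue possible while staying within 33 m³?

7663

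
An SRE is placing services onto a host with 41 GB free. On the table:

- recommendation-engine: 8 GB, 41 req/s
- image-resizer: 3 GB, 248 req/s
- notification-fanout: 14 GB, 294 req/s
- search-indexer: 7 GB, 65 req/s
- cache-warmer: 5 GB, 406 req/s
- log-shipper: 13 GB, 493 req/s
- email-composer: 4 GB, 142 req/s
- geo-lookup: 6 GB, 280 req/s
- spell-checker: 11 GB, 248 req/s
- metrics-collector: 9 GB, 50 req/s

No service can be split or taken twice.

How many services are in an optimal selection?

5

Best achievable throughput is 1721.
image-resizer + notification-fanout + cache-warmer + log-shipper + geo-lookup hits 1721 at 41 GB.
Every optimal selection uses 5 services.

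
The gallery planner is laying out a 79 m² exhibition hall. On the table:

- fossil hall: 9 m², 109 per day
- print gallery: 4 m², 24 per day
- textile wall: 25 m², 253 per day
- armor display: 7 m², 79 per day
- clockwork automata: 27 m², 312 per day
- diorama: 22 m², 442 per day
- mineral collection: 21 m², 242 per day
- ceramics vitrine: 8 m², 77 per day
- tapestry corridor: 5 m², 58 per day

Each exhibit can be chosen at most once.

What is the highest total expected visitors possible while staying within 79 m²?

Greedy by ratio would take fossil hall + armor display + clockwork automata + diorama + ceramics vitrine + tapestry corridor: 78 m² used, total 1077.
Dropping armor display and ceramics vitrine and tapestry corridor frees 20 m²; slotting in mineral collection (21 m²) lifts the total to 1105 at 79 m².
That's the maximum — no swap from here does better than 1105.

1105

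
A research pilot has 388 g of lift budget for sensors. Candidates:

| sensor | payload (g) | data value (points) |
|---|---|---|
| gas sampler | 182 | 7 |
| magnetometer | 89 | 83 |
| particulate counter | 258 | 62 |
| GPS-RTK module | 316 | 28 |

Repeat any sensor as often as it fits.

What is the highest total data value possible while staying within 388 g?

332

Density check — magnetometer 0.93, particulate counter 0.24, GPS-RTK module 0.09 are the best per g.
4×magnetometer uses 356 of the 388 g and totals 332.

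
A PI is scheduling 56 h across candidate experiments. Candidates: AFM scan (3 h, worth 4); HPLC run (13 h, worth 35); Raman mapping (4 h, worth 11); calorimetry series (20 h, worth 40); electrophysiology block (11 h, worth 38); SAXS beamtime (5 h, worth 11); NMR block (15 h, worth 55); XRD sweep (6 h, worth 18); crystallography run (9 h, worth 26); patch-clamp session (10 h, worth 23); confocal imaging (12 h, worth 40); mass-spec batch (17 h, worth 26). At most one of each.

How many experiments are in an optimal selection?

Optimal total is 181.
One optimal bundle: Raman mapping + electrophysiology block + SAXS beamtime + NMR block + crystallography run + confocal imaging (56 h).
Any selection reaching 181 contains exactly 6 experiments.

6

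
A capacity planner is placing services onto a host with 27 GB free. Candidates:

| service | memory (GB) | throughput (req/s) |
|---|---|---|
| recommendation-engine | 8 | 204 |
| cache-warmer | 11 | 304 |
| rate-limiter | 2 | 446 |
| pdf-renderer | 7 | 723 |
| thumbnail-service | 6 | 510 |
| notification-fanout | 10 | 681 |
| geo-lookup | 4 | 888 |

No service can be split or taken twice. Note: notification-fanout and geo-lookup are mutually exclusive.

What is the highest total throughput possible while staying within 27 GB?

2771

Density check — rate-limiter 223.00, geo-lookup 222.00, pdf-renderer 103.29 are the best per GB.
The ratio ordering already packs tightly: recommendation-engine + rate-limiter + pdf-renderer + thumbnail-service + geo-lookup, 27 GB, 2771.
The closest alternative, rate-limiter + pdf-renderer + thumbnail-service + geo-lookup, reaches only 2567.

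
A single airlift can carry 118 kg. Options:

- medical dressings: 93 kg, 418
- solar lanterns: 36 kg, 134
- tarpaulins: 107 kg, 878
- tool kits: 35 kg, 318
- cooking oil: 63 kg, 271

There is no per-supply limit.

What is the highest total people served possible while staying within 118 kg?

Density check — tool kits 9.09, tarpaulins 8.21, medical dressings 4.49, cooking oil 4.30 are the best per kg.
Best packing: 3×tool kits — 105 kg, 954 total.
No other feasible combination exceeds 954.

954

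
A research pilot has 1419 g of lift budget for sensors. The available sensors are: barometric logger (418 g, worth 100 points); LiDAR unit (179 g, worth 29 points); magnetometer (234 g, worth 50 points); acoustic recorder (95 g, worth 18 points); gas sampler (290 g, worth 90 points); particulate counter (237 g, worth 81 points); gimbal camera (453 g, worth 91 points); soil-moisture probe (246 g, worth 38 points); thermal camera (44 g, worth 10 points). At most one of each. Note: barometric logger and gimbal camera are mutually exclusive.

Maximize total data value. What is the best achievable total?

360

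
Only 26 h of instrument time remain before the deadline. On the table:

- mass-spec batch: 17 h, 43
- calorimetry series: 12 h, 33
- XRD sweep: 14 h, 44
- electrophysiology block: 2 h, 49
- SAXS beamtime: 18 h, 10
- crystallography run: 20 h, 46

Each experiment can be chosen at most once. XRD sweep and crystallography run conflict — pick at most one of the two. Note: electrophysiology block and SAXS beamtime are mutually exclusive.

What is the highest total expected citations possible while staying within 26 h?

Density check — electrophysiology block 24.50, XRD sweep 3.14, calorimetry series 2.75 are the best per h.
Greedy by ratio would take XRD sweep + electrophysiology block: 16 h used, total 93.
The 14 h tied up in XRD sweep is better spent on crystallography run — total rises to 95 (22 h).
Runner-up XRD sweep + electrophysiology block tops out at 93.

95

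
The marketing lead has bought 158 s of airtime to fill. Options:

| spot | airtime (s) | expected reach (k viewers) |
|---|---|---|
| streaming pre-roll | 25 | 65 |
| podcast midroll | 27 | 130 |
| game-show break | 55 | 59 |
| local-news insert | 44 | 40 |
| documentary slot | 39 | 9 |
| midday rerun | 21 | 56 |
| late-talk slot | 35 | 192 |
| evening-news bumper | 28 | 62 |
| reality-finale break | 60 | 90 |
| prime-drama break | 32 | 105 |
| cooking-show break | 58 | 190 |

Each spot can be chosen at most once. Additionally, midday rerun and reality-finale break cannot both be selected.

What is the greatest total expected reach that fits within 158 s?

617

Density check — late-talk slot 5.49, podcast midroll 4.81, prime-drama break 3.28, cooking-show break 3.28 are the best per s.
The ratio ordering already packs tightly: podcast midroll + late-talk slot + prime-drama break + cooking-show break, 152 s, 617.
Nothing else feasible within 158 s beats 617.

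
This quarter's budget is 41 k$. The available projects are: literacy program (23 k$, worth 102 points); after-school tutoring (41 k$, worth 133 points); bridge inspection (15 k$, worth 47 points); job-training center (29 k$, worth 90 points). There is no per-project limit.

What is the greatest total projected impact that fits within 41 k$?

149

Literacy program + bridge inspection uses 38 of the 41 k$ and totals 149.
That's the maximum — no swap from here does better than 149.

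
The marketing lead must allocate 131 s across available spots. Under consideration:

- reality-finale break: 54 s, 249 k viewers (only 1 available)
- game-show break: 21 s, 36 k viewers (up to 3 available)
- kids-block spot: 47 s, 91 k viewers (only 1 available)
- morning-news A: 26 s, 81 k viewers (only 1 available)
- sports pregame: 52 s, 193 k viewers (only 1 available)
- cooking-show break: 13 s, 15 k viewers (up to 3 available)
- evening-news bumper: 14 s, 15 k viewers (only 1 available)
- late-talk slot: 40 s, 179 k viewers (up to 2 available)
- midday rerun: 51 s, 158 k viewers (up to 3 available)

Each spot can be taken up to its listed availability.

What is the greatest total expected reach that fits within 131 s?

Filling by ratio: reality-finale break + morning-news A + late-talk slot for 509, with 11 s left unused.
Replace reality-finale break and morning-news A with late-talk slot + midday rerun: the trade gains 7 net, giving 516 at 131 s.
Every other selection either busts 131 s or exceeds an availability limit or fails to beat 516.

516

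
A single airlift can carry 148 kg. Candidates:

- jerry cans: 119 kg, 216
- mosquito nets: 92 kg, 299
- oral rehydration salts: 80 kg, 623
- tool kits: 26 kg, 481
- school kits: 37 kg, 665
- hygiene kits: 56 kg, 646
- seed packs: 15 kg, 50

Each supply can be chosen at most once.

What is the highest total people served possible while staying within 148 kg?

Density check — tool kits 18.50, school kits 17.97, hygiene kits 11.54 are the best per kg.
Tool kits + school kits + hygiene kits + seed packs uses 134 of the 148 kg and totals 1842.

1842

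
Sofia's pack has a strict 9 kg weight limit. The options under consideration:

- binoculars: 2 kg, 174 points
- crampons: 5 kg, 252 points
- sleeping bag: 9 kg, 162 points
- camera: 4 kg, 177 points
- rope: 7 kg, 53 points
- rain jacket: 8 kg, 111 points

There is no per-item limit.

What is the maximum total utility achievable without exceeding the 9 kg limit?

Ranking by ratio (utility/kg): binoculars 87.00, crampons 50.40, camera 44.25, sleeping bag 18.00.
The ratio ordering already packs tightly: 4×binoculars, 8 kg, 696.
No other feasible combination exceeds 696.

696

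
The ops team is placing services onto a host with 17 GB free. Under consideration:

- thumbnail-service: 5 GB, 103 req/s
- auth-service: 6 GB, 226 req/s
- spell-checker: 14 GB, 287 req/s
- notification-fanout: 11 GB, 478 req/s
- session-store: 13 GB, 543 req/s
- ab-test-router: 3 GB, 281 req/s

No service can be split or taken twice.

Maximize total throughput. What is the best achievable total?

A density-first pass picks notification-fanout + ab-test-router — 759 at 14 GB.
Dropping notification-fanout frees 11 GB; slotting in session-store (13 GB) lifts the total to 824 at 16 GB.
Runner-up notification-fanout + ab-test-router tops out at 759.

824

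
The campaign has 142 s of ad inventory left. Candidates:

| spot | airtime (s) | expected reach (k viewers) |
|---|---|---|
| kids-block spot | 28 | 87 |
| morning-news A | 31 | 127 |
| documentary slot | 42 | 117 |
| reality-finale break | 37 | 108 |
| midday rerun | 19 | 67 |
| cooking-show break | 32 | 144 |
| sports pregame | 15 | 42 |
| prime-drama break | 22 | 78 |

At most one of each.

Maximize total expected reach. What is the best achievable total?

524

The ratio heuristic lands on kids-block spot + morning-news A + midday rerun + cooking-show break + prime-drama break (503) but leaves 10 s idle.
Dropping kids-block spot frees 28 s; slotting in reality-finale break (37 s) lifts the total to 524 at 141 s.
No other feasible combination exceeds 524.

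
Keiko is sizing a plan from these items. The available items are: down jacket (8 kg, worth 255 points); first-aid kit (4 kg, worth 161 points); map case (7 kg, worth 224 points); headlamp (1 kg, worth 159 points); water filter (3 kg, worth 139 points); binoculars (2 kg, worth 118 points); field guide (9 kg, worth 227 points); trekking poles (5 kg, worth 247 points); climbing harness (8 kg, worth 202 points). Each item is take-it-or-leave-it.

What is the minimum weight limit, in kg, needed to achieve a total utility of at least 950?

Look for the lowest-weight combination reaching 950.
Taking down jacket + first-aid kit + headlamp + water filter + trekking poles gives 961 (≥ 950) for 21 kg.
Any bundle with less than 21 kg falls short of 950.

21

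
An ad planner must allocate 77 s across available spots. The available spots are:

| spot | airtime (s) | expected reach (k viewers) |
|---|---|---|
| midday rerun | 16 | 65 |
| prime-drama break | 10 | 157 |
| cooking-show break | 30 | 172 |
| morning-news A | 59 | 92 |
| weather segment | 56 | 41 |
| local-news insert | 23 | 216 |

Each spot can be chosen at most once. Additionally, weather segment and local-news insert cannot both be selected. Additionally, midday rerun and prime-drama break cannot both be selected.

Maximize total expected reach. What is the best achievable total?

Prime-drama break + cooking-show break + local-news insert uses 63 of the 77 s and totals 545.

545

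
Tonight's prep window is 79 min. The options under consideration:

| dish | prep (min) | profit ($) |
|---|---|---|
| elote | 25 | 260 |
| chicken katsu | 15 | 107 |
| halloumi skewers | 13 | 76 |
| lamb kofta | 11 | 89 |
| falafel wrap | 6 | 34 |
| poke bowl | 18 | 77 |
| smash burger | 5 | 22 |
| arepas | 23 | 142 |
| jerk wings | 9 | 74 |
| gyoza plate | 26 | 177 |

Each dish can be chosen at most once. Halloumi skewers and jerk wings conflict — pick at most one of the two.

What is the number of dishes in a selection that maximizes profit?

5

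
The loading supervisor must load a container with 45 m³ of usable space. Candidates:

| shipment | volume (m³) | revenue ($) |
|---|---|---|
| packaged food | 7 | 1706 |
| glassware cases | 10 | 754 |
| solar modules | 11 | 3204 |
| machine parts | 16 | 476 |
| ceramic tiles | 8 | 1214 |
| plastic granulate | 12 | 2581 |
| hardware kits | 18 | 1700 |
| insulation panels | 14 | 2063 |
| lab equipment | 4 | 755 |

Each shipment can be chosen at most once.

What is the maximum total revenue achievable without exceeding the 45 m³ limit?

9554

The ratio heuristic lands on packaged food + solar modules + ceramic tiles + plastic granulate + lab equipment (9460) but leaves 3 m³ idle.
Dropping ceramic tiles and lab equipment frees 12 m³; slotting in insulation panels (14 m³) lifts the total to 9554 at 44 m³.
No other feasible combination exceeds 9554.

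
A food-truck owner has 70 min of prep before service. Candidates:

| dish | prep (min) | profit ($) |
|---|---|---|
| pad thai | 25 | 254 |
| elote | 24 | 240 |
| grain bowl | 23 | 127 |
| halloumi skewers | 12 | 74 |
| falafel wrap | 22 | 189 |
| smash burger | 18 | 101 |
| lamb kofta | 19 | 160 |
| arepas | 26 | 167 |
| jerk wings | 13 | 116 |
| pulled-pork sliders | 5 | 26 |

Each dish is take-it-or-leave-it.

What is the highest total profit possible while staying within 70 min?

Filling by ratio: pad thai + elote + jerk wings + pulled-pork sliders for 636, with 3 min left unused.
Dropping jerk wings and pulled-pork sliders frees 18 min; slotting in lamb kofta (19 min) lifts the total to 654 at 68 min.

654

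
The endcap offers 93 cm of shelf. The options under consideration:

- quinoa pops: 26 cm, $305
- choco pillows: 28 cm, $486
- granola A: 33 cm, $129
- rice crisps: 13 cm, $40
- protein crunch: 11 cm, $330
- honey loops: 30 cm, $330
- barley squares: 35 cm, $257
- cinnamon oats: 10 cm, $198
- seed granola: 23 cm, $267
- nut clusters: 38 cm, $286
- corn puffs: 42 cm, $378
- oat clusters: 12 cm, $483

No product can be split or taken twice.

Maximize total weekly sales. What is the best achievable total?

1827

Greedy by ratio would take quinoa pops + choco pillows + protein crunch + cinnamon oats + oat clusters: 87 cm used, total 1802.
Dropping quinoa pops frees 26 cm; slotting in honey loops (30 cm) lifts the total to 1827 at 91 cm.
That's the maximum — no swap from here does better than 1827.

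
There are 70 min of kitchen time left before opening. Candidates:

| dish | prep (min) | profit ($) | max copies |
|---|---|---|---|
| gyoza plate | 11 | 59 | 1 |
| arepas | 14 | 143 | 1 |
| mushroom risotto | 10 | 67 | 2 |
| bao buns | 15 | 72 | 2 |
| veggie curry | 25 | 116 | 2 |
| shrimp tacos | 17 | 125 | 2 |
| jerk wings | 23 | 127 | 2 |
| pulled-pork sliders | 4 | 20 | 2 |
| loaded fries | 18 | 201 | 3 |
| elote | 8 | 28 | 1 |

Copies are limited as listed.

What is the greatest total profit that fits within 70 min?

746

The ratio ordering already packs tightly: arepas + 3×loaded fries, 68 min, 746.
Every other selection either busts 70 min or exceeds an availability limit or fails to beat 746.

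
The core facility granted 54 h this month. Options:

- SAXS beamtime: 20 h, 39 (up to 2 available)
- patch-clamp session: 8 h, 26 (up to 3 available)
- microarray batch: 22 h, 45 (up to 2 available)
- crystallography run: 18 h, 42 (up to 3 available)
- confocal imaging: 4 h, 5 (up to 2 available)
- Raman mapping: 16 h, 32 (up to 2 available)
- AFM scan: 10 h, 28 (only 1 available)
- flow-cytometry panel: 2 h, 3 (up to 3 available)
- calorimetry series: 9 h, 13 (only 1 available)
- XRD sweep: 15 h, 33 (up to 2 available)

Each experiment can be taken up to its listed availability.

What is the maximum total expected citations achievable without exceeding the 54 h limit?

151

3×patch-clamp session + crystallography run + AFM scan + flow-cytometry panel uses 54 of the 54 h and totals 151.
That's the maximum — no swap from here does better than 151.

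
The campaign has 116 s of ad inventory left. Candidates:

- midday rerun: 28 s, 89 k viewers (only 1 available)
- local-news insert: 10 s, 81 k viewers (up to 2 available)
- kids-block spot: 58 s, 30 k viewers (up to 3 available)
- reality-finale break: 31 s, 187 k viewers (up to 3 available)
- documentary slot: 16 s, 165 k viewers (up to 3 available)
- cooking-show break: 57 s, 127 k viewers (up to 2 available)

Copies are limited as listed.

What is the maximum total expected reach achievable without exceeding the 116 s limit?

869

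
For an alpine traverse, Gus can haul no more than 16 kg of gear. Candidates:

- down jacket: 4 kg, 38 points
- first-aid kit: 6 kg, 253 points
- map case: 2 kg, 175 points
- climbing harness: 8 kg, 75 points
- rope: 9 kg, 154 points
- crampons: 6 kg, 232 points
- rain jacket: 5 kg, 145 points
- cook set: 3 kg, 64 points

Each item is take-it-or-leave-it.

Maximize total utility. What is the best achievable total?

660

Ranking by ratio (utility/kg): map case 87.50, first-aid kit 42.17, crampons 38.67, rain jacket 29.00.
Taking first-aid kit + map case + crampons: 14 kg used, 660 in utility.
The closest alternative, first-aid kit + map case + rain jacket + cook set, reaches only 637.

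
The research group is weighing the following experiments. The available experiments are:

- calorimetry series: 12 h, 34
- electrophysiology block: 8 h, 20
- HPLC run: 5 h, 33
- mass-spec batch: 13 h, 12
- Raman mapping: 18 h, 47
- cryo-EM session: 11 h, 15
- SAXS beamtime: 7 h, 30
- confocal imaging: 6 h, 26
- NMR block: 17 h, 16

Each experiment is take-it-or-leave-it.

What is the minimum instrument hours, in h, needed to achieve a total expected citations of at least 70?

18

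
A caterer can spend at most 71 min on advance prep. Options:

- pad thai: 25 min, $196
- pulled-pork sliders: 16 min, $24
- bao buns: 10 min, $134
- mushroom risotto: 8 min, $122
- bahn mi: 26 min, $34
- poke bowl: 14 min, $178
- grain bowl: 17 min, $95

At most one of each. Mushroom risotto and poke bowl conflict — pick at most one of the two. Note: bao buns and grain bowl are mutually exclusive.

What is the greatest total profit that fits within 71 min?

532

By profit per min: mushroom risotto 15.25, bao buns 13.40, poke bowl 12.71 lead.
Best packing: pad thai + pulled-pork sliders + bao buns + poke bowl — 65 min, 532 total.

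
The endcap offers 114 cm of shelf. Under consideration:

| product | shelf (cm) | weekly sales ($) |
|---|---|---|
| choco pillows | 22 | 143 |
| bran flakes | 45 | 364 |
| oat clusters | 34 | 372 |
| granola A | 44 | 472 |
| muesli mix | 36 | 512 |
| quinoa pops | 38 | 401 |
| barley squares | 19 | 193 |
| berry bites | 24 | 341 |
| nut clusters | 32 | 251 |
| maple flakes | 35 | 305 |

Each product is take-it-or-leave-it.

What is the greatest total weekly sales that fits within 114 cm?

Density check — muesli mix 14.22, berry bites 14.21, oat clusters 10.94 are the best per cm.
The ratio ordering already packs tightly: oat clusters + muesli mix + barley squares + berry bites, 113 cm, 1418.

1418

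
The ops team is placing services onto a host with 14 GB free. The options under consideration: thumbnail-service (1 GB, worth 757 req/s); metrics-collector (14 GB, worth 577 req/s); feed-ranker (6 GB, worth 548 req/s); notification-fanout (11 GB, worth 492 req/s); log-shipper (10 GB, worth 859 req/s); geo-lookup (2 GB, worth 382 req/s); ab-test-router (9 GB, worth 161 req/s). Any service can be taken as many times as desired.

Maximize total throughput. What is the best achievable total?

10598

Density check — thumbnail-service 757.00, geo-lookup 191.00, feed-ranker 91.33, log-shipper 85.90 are the best per GB.
The ratio ordering already packs tightly: 14×thumbnail-service, 14 GB, 10598.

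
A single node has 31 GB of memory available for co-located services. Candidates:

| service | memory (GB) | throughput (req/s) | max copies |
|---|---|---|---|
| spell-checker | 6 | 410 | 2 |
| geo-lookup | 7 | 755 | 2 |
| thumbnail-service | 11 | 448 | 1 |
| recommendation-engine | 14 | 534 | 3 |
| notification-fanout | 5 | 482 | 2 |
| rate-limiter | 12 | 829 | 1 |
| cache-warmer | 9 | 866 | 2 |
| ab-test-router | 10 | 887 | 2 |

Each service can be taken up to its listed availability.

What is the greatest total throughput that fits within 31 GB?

Greedy by ratio would take spell-checker + 2×geo-lookup + 2×notification-fanout: 30 GB used, total 2884.
Reworking the packing: geo-lookup + notification-fanout + cache-warmer + ab-test-router uses 31 GB and improves the total to 2990.

2990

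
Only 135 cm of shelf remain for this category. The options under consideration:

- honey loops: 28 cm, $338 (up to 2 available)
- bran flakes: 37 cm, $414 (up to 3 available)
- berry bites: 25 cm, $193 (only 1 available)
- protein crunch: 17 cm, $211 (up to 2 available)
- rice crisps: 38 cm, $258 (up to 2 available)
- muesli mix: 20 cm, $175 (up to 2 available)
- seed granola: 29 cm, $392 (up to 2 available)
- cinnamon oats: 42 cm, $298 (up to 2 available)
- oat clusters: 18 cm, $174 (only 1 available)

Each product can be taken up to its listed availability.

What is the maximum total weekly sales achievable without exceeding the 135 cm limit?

A density-first pass picks honey loops + 2×protein crunch + 2×seed granola — 1544 at 120 cm.
The 17 cm tied up in protein crunch is better spent on honey loops — total rises to 1671 (131 cm).
Nothing else within 135 cm beats 1671.

1671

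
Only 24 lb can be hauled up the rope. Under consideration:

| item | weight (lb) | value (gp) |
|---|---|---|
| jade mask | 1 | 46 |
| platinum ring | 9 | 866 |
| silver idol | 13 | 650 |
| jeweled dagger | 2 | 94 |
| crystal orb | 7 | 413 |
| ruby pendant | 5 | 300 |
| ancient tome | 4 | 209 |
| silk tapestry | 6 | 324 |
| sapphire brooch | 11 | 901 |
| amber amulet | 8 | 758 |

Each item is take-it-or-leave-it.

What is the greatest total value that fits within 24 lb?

2037

A density-first pass picks platinum ring + jeweled dagger + ruby pendant + amber amulet — 2018 at 24 lb.
The 7 lb tied up in jeweled dagger and ruby pendant is better spent on crystal orb — total rises to 2037 (24 lb).
No other feasible combination exceeds 2037.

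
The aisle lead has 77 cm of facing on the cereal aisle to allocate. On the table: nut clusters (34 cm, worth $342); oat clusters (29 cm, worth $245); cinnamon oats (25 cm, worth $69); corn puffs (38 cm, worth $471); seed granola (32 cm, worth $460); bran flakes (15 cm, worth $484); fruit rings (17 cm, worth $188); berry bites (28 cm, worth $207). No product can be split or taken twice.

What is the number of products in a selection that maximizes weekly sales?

3

Best achievable weekly sales is 1189.
oat clusters + seed granola + bran flakes hits 1189 at 76 cm.
Any selection reaching 1189 contains exactly 3 products.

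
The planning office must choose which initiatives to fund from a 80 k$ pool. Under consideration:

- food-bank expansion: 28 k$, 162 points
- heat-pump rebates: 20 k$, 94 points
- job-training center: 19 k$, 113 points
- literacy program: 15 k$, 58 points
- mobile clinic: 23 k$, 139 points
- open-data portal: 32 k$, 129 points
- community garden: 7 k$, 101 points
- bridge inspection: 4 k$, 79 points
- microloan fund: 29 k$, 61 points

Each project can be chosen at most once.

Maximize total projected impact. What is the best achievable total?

549

Greedy by ratio would take heat-pump rebates + job-training center + mobile clinic + community garden + bridge inspection: 73 k$ used, total 526.
The 23 k$ tied up in mobile clinic is better spent on food-bank expansion — total rises to 549 (78 k$).
Runner-up food-bank expansion + literacy program + mobile clinic + community garden + bridge inspection tops out at 539.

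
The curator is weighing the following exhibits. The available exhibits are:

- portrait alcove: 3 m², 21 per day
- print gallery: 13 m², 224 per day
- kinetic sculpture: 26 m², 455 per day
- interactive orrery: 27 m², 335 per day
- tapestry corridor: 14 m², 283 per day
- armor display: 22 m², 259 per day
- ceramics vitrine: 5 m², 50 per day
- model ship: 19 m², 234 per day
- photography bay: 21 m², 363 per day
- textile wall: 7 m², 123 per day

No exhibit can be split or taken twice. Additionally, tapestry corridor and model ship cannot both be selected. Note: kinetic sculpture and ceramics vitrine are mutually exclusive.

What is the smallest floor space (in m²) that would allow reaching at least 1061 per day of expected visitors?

60

Look for the lowest-floor combination reaching 1061.
print gallery + kinetic sculpture + tapestry corridor + textile wall: 1085 expected visitors at 60 m².
Any bundle with less than 60 m² falls short of 1061.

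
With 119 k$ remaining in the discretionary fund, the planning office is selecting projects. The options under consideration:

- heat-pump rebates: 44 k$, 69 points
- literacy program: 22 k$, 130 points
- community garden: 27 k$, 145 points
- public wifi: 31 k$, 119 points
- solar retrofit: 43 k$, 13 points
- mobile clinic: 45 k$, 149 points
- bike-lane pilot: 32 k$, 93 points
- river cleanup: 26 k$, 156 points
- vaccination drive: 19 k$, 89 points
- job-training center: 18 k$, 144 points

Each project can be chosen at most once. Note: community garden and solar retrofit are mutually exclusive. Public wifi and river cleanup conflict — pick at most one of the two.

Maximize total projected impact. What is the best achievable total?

664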